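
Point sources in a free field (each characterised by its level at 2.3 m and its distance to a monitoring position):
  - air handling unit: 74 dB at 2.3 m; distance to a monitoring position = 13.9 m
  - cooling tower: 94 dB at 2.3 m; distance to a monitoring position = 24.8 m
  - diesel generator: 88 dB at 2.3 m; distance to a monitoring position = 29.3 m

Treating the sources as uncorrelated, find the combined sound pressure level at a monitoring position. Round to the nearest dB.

First find each source's level at the receiver (point-source: −20·log₁₀(r/r_ref)), then combine on an intensity basis.
air handling unit: 74 − 20·log₁₀(13.9/2.3) = 74 − 15.63 = 58.37 dB.
cooling tower: 94 − 20·log₁₀(24.8/2.3) = 94 − 20.65 = 73.35 dB.
diesel generator: 88 − 20·log₁₀(29.3/2.3) = 88 − 22.10 = 65.90 dB.
Σ 10^(L/10) = 2.618e+07 → L_total = 10·log₁₀(2.618e+07) = 74.18 dB.

74 dB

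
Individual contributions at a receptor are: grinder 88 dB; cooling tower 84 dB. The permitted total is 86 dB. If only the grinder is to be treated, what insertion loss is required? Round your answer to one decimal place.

6.3 dB

The untreated sources together contribute 10^(84/10) = 2.512e+08, i.e. 84.00 dB.
To meet 86 dB overall, the treated grinder may contribute at most 10^(86/10) − 2.512e+08 = 1.469e+08, i.e. 81.67 dB.
So the grinder must be reduced from 88 to 81.67 dB: IL = 6.33 dB.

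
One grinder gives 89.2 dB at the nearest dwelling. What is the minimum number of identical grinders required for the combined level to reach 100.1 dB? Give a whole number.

13

N identical sources give L₁ + 10·log₁₀ N, so require 10·log₁₀ N ≥ 100.1 − 89.2 = 10.9 dB.
N ≥ 10^(10.9/10) = 12.303, so N = 13.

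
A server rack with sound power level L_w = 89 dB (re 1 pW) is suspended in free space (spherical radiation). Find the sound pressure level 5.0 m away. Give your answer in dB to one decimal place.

The power spreads over a sphere of area 4π·r², so L_p = L_w − 10·log₁₀(4π·r²).
4π·r² = 314.2 m², 10·log₁₀ of that is 24.971 dB.
L_p = 89 − 24.971 = 64.03 dB.

64.0 dB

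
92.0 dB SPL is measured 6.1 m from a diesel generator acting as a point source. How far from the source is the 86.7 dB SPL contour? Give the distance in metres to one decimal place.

11.2 m

Point-source spreading drops the level by 20·log₁₀(r₂/r₁); inverting, r₂/r₁ = 10^(ΔL/20).
r₂ = 6.1·10^((92.0−86.7)/20) = 6.1·10^(5.3/20) = 11.23 m.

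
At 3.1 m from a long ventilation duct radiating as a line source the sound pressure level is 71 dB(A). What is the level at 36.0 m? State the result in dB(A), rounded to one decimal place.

Line-source attenuation: ΔL = 10·log₁₀(r₂/r₁) = 10·log₁₀(36.0/3.1) = 10.649 dB.
L₂ = 71 − 10·log₁₀(36.0/3.1) = 71 − 10.649 = 60.35 dB(A).

60.4 dB(A)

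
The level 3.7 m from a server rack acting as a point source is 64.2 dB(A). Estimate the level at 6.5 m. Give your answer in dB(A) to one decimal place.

59.3 dB(A)

For a point source, L₂ = L₁ − 20·log₁₀(r₂/r₁).
L₂ = 64.2 − 20·log₁₀(6.5/3.7) = 64.2 − 4.894 = 59.31 dB(A).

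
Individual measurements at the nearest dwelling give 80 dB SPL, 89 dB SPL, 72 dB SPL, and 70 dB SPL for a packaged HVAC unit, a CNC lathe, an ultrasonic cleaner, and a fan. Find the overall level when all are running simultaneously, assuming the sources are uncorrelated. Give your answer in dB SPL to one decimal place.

89.6 dB SPL

Incoherent sources combine by intensity addition: L_total = 10·log₁₀(Σ 10^(L_i/10)).
Σ 10^(L/10) = 10^(80/10) + 10^(89/10) + 10^(72/10) + 10^(70/10) = 9.202e+08.
L_total = 10·log₁₀(9.202e+08) = 89.64 dB SPL.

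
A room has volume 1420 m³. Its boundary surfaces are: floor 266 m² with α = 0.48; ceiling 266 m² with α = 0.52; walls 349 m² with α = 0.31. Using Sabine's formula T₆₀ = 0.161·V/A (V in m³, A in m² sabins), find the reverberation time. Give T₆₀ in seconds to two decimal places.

0.61 s

Summing Sᵢαᵢ: 266·0.48 + 266·0.52 + 349·0.31 = 374.19 m².
T₆₀ = 0.161·V/A = 0.161·1420/374.19 = 0.611 s.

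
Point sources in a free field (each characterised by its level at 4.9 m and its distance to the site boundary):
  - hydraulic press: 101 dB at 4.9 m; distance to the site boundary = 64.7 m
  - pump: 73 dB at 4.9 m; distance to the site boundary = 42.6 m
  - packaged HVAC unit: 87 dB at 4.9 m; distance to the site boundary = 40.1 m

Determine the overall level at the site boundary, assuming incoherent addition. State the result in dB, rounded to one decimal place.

79.0 dB

First find each source's level at the receiver (point-source: −20·log₁₀(r/r_ref)), then combine on an intensity basis.
hydraulic press: 101 − 20·log₁₀(64.7/4.9) = 101 − 22.41 = 78.59 dB.
pump: 73 − 20·log₁₀(42.6/4.9) = 73 − 18.78 = 54.22 dB.
packaged HVAC unit: 87 − 20·log₁₀(40.1/4.9) = 87 − 18.26 = 68.74 dB.
Σ 10^(L/10) = 7.996e+07 → L_total = 10·log₁₀(7.996e+07) = 79.03 dB.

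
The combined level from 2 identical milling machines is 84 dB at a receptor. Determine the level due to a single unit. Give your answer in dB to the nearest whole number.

81 dB

Dividing the total intensity by 2 lowers the level by 10·log₁₀ 2 = 3.010 dB: L₁ = 84 − 3.010.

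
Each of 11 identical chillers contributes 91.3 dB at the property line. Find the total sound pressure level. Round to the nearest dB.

N identical incoherent sources raise the level by 10·log₁₀ N.
L_total = 91.3 + 10·log₁₀(11) = 91.3 + 10.414 = 101.71 dB.

102 dB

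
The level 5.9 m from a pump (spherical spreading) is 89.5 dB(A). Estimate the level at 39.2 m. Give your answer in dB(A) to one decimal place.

Point-source attenuation: ΔL = 20·log₁₀(r₂/r₁) = 20·log₁₀(39.2/5.9) = 16.449 dB.
L₂ = 89.5 − 20·log₁₀(39.2/5.9) = 89.5 − 16.449 = 73.05 dB(A).

73.1 dB(A)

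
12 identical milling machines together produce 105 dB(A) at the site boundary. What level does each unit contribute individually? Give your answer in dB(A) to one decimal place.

12 equal contributions raise the level by 10·log₁₀ 12 = 10.792 dB, so each unit alone gives 105 − 10.792.

94.2 dB(A)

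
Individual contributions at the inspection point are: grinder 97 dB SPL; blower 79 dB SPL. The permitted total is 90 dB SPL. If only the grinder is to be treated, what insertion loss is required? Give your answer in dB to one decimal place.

Fixed contribution from the other source: Σ 10^(L/10) = 10^(79/10) = 7.943e+07 (79.00 dB SPL).
To meet 90 dB SPL overall, the treated grinder may contribute at most 10^(90/10) − 7.943e+07 = 9.206e+08, i.e. 89.64 dB SPL.
Required insertion loss = 97 − 89.64 = 7.36 dB.

7.4 dB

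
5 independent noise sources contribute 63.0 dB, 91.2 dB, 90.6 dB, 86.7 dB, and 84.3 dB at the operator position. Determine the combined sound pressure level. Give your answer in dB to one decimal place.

Incoherent sources combine by intensity addition: L_total = 10·log₁₀(Σ 10^(L_i/10)).
Σ 10^(L/10) = 10^(63.0/10) + 10^(91.2/10) + 10^(90.6/10) + 10^(86.7/10) + 10^(84.3/10) = 3.205e+09.
L_total = 10·log₁₀(3.205e+09) = 95.06 dB.

95.1 dB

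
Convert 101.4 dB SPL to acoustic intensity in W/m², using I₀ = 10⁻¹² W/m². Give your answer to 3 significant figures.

I/I₀ = 10^(101.4/10) = 1.38e+10, so I = 1.38e+10 × 10⁻¹² W/m².

0.0138 W/m²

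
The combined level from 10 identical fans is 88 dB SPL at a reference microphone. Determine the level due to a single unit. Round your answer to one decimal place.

For N identical incoherent sources L_total = L₁ + 10·log₁₀ N, so L₁ = 88 − 10·log₁₀(10) = 88 − 10.000.

78.0 dB SPL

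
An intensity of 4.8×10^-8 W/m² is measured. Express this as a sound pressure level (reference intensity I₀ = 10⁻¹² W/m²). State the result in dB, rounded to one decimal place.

46.8 dB

L = 10·log₁₀(I/I₀) = 10·log₁₀(4.8×10^-8/10⁻¹²) = 10·log₁₀(4.8×10^4).
L = 10·(0.6812 + 4) = 46.81 dB.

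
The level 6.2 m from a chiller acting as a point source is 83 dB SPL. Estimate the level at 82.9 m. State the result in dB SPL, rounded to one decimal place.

Spherical spreading from a point source gives a 20·log₁₀(r₂/r₁) drop.
L₂ = 83 − 20·log₁₀(82.9/6.2) = 83 − 22.523 = 60.48 dB SPL.

60.5 dB SPL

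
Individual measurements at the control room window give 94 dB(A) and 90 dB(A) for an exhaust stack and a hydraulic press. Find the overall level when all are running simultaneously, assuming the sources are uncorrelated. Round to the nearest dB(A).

95 dB(A)

Incoherent sources combine by intensity addition: L_total = 10·log₁₀(Σ 10^(L_i/10)).
Σ 10^(L/10) = 10^(94/10) + 10^(90/10) = 3.512e+09.
L_total = 10·log₁₀(3.512e+09) = 95.46 dB(A).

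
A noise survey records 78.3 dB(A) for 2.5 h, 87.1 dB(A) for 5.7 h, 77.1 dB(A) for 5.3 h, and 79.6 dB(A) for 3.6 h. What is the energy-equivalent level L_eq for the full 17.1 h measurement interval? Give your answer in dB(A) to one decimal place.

83.3 dB(A)

The energy average is taken in the linear domain: L_eq = 10·log₁₀[(Σ tᵢ·10^(Lᵢ/10))/T], T = 17.1 h.
Σ tᵢ·10^(Lᵢ/10) = 2.5·10^(78.3/10) + 5.7·10^(87.1/10) + 5.3·10^(77.1/10) + 3.6·10^(79.6/10) = 3.692e+09.
L_eq = 10·log₁₀(3.692e+09/17.1) = 83.34 dB(A).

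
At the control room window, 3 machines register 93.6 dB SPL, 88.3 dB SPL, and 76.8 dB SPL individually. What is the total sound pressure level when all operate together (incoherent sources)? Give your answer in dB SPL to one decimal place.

For uncorrelated sources the intensities add, so convert each level to linear form, sum, and take 10·log₁₀ of the total.
Σ 10^(L/10) = 10^(93.6/10) + 10^(88.3/10) + 10^(76.8/10) = 3.015e+09.
L_total = 10·log₁₀(3.015e+09) = 94.79 dB SPL.

94.8 dB SPL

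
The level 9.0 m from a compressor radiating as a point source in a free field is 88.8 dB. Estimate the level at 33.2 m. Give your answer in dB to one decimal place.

77.5 dB

For a point source, L₂ = L₁ − 20·log₁₀(r₂/r₁).
L₂ = 88.8 − 20·log₁₀(33.2/9.0) = 88.8 − 11.338 = 77.46 dB.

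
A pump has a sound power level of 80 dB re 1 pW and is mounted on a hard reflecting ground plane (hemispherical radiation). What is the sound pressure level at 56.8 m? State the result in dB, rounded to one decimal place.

Free-field hemispherical radiation: L_p = L_w − 10·log₁₀(2π·r²), r = 56.8 m.
2π·r² = 2.027e+04 m², 10·log₁₀ of that is 43.069 dB.
L_p = 80 − 43.069 = 36.93 dB.

36.9 dB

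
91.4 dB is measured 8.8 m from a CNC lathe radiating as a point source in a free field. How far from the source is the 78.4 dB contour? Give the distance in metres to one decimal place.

The 13.0 dB drop corresponds to a distance ratio of 10^(13.0/20) for a point source.
r₂ = 8.8·10^((91.4−78.4)/20) = 8.8·10^(13.0/20) = 39.31 m.

39.3 m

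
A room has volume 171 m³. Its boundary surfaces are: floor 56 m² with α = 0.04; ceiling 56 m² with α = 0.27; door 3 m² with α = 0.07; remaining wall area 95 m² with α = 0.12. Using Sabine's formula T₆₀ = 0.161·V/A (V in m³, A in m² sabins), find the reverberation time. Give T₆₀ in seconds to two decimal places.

0.95 s

Total absorption A = 56·0.04 + 56·0.27 + 3·0.07 + 95·0.12 = 28.97 m² sabins.
T₆₀ = 0.161·V/A = 0.161·171/28.97 = 0.950 s.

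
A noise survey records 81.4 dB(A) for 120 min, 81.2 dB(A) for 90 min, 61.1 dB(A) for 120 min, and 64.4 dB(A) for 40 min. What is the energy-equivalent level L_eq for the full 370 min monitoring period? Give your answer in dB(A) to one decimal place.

78.9 dB(A)

L_eq = 10·log₁₀[(1/T)·Σ tᵢ·10^(Lᵢ/10)] with T = 370 min.
Σ tᵢ·10^(Lᵢ/10) = 120·10^(81.4/10) + 90·10^(81.2/10) + 120·10^(61.1/10) + 40·10^(64.4/10) = 2.869e+10.
L_eq = 10·log₁₀(2.869e+10/370) = 78.90 dB(A).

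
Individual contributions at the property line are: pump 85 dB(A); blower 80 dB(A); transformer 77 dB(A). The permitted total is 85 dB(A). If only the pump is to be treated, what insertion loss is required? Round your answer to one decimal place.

The untreated sources together contribute 10^(80/10) + 10^(77/10) = 1.501e+08, i.e. 81.76 dB(A).
The limit corresponds to 10^(85/10) = 3.162e+08; subtracting the fixed part leaves 1.661e+08 for the pump, i.e. 82.20 dB(A).
Required insertion loss = 85 − 82.20 = 2.80 dB.

2.8 dB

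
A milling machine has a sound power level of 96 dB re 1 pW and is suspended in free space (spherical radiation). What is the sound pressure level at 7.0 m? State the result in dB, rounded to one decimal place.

68.1 dB

Free-field spherical radiation: L_p = L_w − 10·log₁₀(4π·r²), r = 7.0 m.
4π·r² = 615.8 m², 10·log₁₀ of that is 27.894 dB.
L_p = 96 − 27.894 = 68.11 dB.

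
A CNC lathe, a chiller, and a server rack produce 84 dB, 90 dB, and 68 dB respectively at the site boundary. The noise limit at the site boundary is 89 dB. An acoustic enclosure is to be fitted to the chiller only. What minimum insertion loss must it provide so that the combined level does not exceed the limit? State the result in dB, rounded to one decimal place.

2.7 dB

Everything except the chiller sums to 10^(84/10) + 10^(68/10) = 2.575e+08 in linear terms, 84.11 dB.
To meet 89 dB overall, the treated chiller may contribute at most 10^(89/10) − 2.575e+08 = 5.368e+08, i.e. 87.30 dB.
Required insertion loss = 90 − 87.30 = 2.70 dB.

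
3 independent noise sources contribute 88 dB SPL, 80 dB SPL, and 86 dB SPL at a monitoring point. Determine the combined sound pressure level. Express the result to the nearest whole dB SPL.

For uncorrelated sources the intensities add, so convert each level to linear form, sum, and take 10·log₁₀ of the total.
Σ 10^(L/10) = 10^(88/10) + 10^(80/10) + 10^(86/10) = 1.129e+09.
L_total = 10·log₁₀(1.129e+09) = 90.53 dB SPL.

91 dB SPL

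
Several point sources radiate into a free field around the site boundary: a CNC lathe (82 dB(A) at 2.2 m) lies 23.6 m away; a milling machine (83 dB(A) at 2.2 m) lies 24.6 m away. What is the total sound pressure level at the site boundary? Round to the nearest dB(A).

First find each source's level at the receiver (point-source: −20·log₁₀(r/r_ref)), then combine on an intensity basis.
CNC lathe: 82 − 20·log₁₀(23.6/2.2) = 82 − 20.61 = 61.39 dB(A).
milling machine: 83 − 20·log₁₀(24.6/2.2) = 83 − 20.97 = 62.03 dB(A).
Σ 10^(L/10) = 2.973e+06 → L_total = 10·log₁₀(2.973e+06) = 64.73 dB(A).

65 dB(A)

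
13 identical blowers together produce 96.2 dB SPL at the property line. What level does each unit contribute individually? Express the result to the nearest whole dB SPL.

Dividing the total intensity by 13 lowers the level by 10·log₁₀ 13 = 11.139 dB: L₁ = 96.2 − 11.139.

85 dB SPL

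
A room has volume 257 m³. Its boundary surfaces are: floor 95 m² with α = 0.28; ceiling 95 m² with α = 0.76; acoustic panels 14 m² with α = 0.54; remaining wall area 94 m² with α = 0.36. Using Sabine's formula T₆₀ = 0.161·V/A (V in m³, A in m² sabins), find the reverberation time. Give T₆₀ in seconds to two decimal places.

A = Σ Sᵢαᵢ = 95·0.28 + 95·0.76 + 14·0.54 + 94·0.36 = 140.20 m².
T₆₀ = 0.161·V/A = 0.161·257/140.20 = 0.295 s.

0.30 s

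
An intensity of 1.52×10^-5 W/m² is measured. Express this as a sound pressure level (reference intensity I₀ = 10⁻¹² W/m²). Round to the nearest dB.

Dividing by I₀ shifts the exponent by 12: I/I₀ = 1.52×10^7.
L = 10·(0.1818 + 7) = 71.82 dB.

72 dB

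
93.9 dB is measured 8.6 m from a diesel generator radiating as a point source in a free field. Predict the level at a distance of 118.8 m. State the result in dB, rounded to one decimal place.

For a point source, L₂ = L₁ − 20·log₁₀(r₂/r₁).
L₂ = 93.9 − 20·log₁₀(118.8/8.6) = 93.9 − 22.806 = 71.09 dB.

71.1 dB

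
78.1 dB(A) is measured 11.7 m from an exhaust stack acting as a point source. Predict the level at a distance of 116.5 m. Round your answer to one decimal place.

For a point source, L₂ = L₁ − 20·log₁₀(r₂/r₁).
L₂ = 78.1 − 20·log₁₀(116.5/11.7) = 78.1 − 19.963 = 58.14 dB(A).

58.1 dB(A)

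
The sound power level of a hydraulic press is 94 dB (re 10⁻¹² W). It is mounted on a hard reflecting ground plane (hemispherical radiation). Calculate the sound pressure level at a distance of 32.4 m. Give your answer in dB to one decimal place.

The power spreads over a hemisphere of area 2π·r², so L_p = L_w − 10·log₁₀(2π·r²).
2π·r² = 6596 m², 10·log₁₀ of that is 38.193 dB.
L_p = 94 − 38.193 = 55.81 dB.

55.8 dB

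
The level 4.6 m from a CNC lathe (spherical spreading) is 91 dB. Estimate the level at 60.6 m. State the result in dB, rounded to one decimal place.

For a point source, L₂ = L₁ − 20·log₁₀(r₂/r₁).
L₂ = 91 − 20·log₁₀(60.6/4.6) = 91 − 22.394 = 68.61 dB.

68.6 dB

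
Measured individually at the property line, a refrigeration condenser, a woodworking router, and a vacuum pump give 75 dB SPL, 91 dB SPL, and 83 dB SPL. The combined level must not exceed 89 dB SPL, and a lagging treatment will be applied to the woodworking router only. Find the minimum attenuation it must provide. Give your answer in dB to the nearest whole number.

The untreated sources together contribute 10^(75/10) + 10^(83/10) = 2.311e+08, i.e. 83.64 dB SPL.
The limit corresponds to 10^(89/10) = 7.943e+08; subtracting the fixed part leaves 5.632e+08 for the woodworking router, i.e. 87.51 dB SPL.
Required insertion loss = 91 − 87.51 = 3.49 dB.

3 dB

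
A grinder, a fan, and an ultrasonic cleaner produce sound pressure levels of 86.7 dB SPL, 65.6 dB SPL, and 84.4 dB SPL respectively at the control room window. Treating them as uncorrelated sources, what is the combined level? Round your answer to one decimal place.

For uncorrelated sources the intensities add, so convert each level to linear form, sum, and take 10·log₁₀ of the total.
Σ 10^(L/10) = 10^(86.7/10) + 10^(65.6/10) + 10^(84.4/10) = 7.468e+08.
L_total = 10·log₁₀(7.468e+08) = 88.73 dB SPL.

88.7 dB SPL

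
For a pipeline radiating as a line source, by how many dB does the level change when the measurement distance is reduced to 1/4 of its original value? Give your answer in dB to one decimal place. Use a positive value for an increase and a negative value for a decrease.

With cylindrical spreading the level changes by −10·log₁₀(r₂/r₁).
ΔL = −10·log₁₀(0.25) = +6.02 dB.

+6.0 dB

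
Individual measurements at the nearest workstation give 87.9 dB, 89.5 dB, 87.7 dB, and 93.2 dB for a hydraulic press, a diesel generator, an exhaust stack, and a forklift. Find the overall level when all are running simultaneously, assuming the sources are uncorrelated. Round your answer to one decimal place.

96.2 dB

For uncorrelated sources the intensities add, so convert each level to linear form, sum, and take 10·log₁₀ of the total.
Σ 10^(L/10) = 10^(87.9/10) + 10^(89.5/10) + 10^(87.7/10) + 10^(93.2/10) = 4.186e+09.
L_total = 10·log₁₀(4.186e+09) = 96.22 dB.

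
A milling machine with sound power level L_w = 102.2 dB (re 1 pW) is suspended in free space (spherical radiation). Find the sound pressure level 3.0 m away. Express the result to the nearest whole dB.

Free-field spherical radiation: L_p = L_w − 10·log₁₀(4π·r²), r = 3.0 m.
4π·r² = 113.1 m², 10·log₁₀ of that is 20.535 dB.
L_p = 102.2 − 20.535 = 81.67 dB.

82 dB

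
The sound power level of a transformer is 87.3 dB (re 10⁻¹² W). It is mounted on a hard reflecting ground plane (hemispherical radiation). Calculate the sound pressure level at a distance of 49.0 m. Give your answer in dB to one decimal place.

45.5 dB

L_p = L_w − 10·log₁₀(2π·r²) with r = 49.0 m.
2π·r² = 1.509e+04 m², 10·log₁₀ of that is 41.786 dB.
L_p = 87.3 − 41.786 = 45.51 dB.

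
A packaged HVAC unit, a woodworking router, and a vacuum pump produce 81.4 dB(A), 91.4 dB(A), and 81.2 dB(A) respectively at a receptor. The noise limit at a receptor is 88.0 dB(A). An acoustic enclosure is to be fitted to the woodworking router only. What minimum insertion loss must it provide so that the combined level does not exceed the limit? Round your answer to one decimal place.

The untreated sources together contribute 10^(81.4/10) + 10^(81.2/10) = 2.699e+08, i.e. 84.31 dB(A).
The limit corresponds to 10^(88.0/10) = 6.310e+08; subtracting the fixed part leaves 3.611e+08 for the woodworking router, i.e. 85.58 dB(A).
Required insertion loss = 91.4 − 85.58 = 5.82 dB.

5.8 dB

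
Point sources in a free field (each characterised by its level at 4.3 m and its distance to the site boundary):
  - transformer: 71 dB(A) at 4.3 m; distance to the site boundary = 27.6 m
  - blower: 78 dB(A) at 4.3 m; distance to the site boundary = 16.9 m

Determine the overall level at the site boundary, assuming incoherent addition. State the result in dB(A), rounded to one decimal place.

First find each source's level at the receiver (point-source: −20·log₁₀(r/r_ref)), then combine on an intensity basis.
transformer: 71 − 20·log₁₀(27.6/4.3) = 71 − 16.15 = 54.85 dB(A).
blower: 78 − 20·log₁₀(16.9/4.3) = 78 − 11.89 = 66.11 dB(A).
Σ 10^(L/10) = 4.390e+06 → L_total = 10·log₁₀(4.390e+06) = 66.42 dB(A).

66.4 dB(A)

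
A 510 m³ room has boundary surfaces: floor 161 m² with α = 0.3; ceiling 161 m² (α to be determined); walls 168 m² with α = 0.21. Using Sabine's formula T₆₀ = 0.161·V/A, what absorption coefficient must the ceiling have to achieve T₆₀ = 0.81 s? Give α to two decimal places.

From T₆₀ = 0.161·V/A, the target T₆₀ = 0.81 s needs A = 0.161·510/0.81 = 101.37 m².
Absorption from the other surfaces = 161·0.3 + 168·0.21 = 83.58 m², so the ceiling must supply 17.79 m² over 161 m².
α = 17.79/161 = 0.110.

0.11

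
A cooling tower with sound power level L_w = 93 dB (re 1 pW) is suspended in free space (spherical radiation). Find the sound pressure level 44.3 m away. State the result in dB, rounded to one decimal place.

The power spreads over a sphere of area 4π·r², so L_p = L_w − 10·log₁₀(4π·r²).
4π·r² = 2.466e+04 m², 10·log₁₀ of that is 43.920 dB.
L_p = 93 − 43.920 = 49.08 dB.

49.1 dB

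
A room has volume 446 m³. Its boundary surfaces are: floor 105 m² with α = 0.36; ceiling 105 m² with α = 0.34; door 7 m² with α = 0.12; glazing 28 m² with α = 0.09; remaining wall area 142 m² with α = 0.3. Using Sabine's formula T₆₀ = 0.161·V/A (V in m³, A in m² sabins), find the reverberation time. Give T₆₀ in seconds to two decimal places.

0.60 s

Total absorption A = 105·0.36 + 105·0.34 + 7·0.12 + 28·0.09 + 142·0.3 = 119.46 m² sabins.
T₆₀ = 0.161·V/A = 0.161·446/119.46 = 0.601 s.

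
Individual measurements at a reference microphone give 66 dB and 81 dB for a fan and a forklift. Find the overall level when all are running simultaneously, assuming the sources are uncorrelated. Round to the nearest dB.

For uncorrelated sources the intensities add, so convert each level to linear form, sum, and take 10·log₁₀ of the total.
Σ 10^(L/10) = 10^(66/10) + 10^(81/10) = 1.299e+08.
L_total = 10·log₁₀(1.299e+08) = 81.14 dB.

81 dB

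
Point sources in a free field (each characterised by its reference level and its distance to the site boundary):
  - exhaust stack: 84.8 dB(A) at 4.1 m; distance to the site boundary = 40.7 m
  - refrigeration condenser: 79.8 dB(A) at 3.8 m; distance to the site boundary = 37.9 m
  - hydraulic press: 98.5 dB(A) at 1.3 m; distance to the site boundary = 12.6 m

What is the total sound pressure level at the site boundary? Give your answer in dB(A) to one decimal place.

First find each source's level at the receiver (point-source: −20·log₁₀(r/r_ref)), then combine on an intensity basis.
exhaust stack: 84.8 − 20·log₁₀(40.7/4.1) = 84.8 − 19.94 = 64.86 dB(A).
refrigeration condenser: 79.8 − 20·log₁₀(37.9/3.8) = 79.8 − 19.98 = 59.82 dB(A).
hydraulic press: 98.5 − 20·log₁₀(12.6/1.3) = 98.5 − 19.73 = 78.77 dB(A).
Σ 10^(L/10) = 7.939e+07 → L_total = 10·log₁₀(7.939e+07) = 79.00 dB(A).

79.0 dB(A)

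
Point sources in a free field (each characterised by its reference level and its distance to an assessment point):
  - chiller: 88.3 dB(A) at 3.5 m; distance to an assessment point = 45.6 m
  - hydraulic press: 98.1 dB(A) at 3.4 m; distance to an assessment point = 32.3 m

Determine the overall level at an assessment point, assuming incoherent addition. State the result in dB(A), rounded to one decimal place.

Propagate each source to the receiver with L = L_ref − 20·log₁₀(r/r_ref), then add intensities.
chiller: 88.3 − 20·log₁₀(45.6/3.5) = 88.3 − 22.30 = 66.00 dB(A).
hydraulic press: 98.1 − 20·log₁₀(32.3/3.4) = 98.1 − 19.55 = 78.55 dB(A).
Σ 10^(L/10) = 7.552e+07 → L_total = 10·log₁₀(7.552e+07) = 78.78 dB(A).

78.8 dB(A)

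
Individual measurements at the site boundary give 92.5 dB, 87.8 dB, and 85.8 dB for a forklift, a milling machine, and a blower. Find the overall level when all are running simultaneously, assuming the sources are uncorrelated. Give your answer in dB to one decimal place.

For uncorrelated sources the intensities add, so convert each level to linear form, sum, and take 10·log₁₀ of the total.
Σ 10^(L/10) = 10^(92.5/10) + 10^(87.8/10) + 10^(85.8/10) = 2.761e+09.
L_total = 10·log₁₀(2.761e+09) = 94.41 dB.

94.4 dB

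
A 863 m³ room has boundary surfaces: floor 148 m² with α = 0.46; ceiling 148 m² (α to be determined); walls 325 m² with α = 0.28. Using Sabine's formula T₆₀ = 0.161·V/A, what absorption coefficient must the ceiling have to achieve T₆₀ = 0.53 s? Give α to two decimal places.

A = 0.161·V/T₆₀ = 0.161·863/0.53 = 262.16 m² sabins.
Absorption from the other surfaces = 148·0.46 + 325·0.28 = 159.08 m², so the ceiling must supply 103.08 m² over 148 m².
α = 103.08/148 = 0.696.

0.70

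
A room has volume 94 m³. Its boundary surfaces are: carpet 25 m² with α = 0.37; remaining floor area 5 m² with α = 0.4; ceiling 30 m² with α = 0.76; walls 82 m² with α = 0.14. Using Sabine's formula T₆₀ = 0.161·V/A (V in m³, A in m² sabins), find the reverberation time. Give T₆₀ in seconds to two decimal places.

0.33 s

A = Σ Sᵢαᵢ = 25·0.37 + 5·0.4 + 30·0.76 + 82·0.14 = 45.53 m².
T₆₀ = 0.161·V/A = 0.161·94/45.53 = 0.332 s.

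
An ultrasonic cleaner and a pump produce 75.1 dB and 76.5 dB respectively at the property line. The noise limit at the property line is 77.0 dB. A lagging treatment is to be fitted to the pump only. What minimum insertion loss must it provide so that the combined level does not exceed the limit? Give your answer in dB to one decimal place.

4.0 dB

Everything except the pump sums to 10^(75.1/10) = 3.236e+07 in linear terms, 75.10 dB.
To meet 77.0 dB overall, the treated pump may contribute at most 10^(77.0/10) − 3.236e+07 = 1.776e+07, i.e. 72.49 dB.
So the pump must be reduced from 76.5 to 72.49 dB: IL = 4.01 dB.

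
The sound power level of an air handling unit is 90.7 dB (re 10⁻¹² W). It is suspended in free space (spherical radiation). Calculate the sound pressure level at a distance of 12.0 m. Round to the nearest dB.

58 dB

L_p = L_w − 10·log₁₀(4π·r²) with r = 12.0 m.
4π·r² = 1810 m², 10·log₁₀ of that is 32.576 dB.
L_p = 90.7 − 32.576 = 58.12 dB.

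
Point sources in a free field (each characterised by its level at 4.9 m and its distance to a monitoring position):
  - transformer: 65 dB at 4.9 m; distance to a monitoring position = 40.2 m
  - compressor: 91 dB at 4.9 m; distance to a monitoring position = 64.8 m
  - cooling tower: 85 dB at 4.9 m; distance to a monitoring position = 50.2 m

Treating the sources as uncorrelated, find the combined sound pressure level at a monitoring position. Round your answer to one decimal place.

Apply inverse-square spreading to bring every level to the receiver, then sum 10^(L/10).
transformer: 65 − 20·log₁₀(40.2/4.9) = 65 − 18.28 = 46.72 dB.
compressor: 91 − 20·log₁₀(64.8/4.9) = 91 − 22.43 = 68.57 dB.
cooling tower: 85 − 20·log₁₀(50.2/4.9) = 85 − 20.21 = 64.79 dB.
Σ 10^(L/10) = 1.026e+07 → L_total = 10·log₁₀(1.026e+07) = 70.11 dB.

70.1 dB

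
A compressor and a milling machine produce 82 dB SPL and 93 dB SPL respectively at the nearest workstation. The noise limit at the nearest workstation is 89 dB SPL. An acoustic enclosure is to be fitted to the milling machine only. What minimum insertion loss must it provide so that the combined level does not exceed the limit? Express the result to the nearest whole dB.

The untreated sources together contribute 10^(82/10) = 1.585e+08, i.e. 82.00 dB SPL.
The limit corresponds to 10^(89/10) = 7.943e+08; subtracting the fixed part leaves 6.358e+08 for the milling machine, i.e. 88.03 dB SPL.
Required insertion loss = 93 − 88.03 = 4.97 dB.

5 dB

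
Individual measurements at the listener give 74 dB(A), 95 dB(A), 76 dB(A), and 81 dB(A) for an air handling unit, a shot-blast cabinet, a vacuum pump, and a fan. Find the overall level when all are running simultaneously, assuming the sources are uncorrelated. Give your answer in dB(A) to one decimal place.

For uncorrelated sources the intensities add, so convert each level to linear form, sum, and take 10·log₁₀ of the total.
Σ 10^(L/10) = 10^(74/10) + 10^(95/10) + 10^(76/10) + 10^(81/10) = 3.353e+09.
L_total = 10·log₁₀(3.353e+09) = 95.25 dB(A).

95.3 dB(A)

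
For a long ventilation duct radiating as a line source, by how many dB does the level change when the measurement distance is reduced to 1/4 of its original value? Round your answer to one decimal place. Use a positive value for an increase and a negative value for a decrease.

With cylindrical spreading the level changes by −10·log₁₀(r₂/r₁).
ΔL = −10·log₁₀(0.25) = +6.02 dB.

+6.0 dB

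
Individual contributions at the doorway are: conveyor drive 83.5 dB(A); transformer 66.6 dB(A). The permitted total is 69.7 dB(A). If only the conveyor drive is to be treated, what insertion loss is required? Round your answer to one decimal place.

16.7 dB

Everything except the conveyor drive sums to 10^(66.6/10) = 4.571e+06 in linear terms, 66.60 dB(A).
The limit corresponds to 10^(69.7/10) = 9.333e+06; subtracting the fixed part leaves 4.762e+06 for the conveyor drive, i.e. 66.78 dB(A).
Required insertion loss = 83.5 − 66.78 = 16.72 dB.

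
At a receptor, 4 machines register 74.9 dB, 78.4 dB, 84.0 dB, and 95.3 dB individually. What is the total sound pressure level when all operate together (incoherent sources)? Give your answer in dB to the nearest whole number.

For uncorrelated sources the intensities add, so convert each level to linear form, sum, and take 10·log₁₀ of the total.
Σ 10^(L/10) = 10^(74.9/10) + 10^(78.4/10) + 10^(84.0/10) + 10^(95.3/10) = 3.740e+09.
L_total = 10·log₁₀(3.740e+09) = 95.73 dB.

96 dB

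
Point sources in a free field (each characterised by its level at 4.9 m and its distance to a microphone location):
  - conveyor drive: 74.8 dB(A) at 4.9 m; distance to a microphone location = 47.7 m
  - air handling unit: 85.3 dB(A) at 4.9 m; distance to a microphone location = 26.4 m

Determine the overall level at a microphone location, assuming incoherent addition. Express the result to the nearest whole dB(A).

Propagate each source to the receiver with L = L_ref − 20·log₁₀(r/r_ref), then add intensities.
conveyor drive: 74.8 − 20·log₁₀(47.7/4.9) = 74.8 − 19.77 = 55.03 dB(A).
air handling unit: 85.3 − 20·log₁₀(26.4/4.9) = 85.3 − 14.63 = 70.67 dB(A).
Σ 10^(L/10) = 1.199e+07 → L_total = 10·log₁₀(1.199e+07) = 70.79 dB(A).

71 dB(A)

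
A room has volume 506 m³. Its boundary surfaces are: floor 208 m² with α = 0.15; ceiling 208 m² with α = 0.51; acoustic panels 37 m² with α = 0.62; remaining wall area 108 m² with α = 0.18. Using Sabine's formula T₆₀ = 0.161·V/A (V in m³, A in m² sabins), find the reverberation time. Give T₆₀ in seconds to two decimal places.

Total absorption A = 208·0.15 + 208·0.51 + 37·0.62 + 108·0.18 = 179.66 m² sabins.
T₆₀ = 0.161 × 506 / 179.66 = 0.453 s.

0.45 s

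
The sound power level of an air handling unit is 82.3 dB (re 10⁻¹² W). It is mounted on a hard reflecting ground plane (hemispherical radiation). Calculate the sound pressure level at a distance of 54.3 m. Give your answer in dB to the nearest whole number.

Free-field hemispherical radiation: L_p = L_w − 10·log₁₀(2π·r²), r = 54.3 m.
2π·r² = 1.853e+04 m², 10·log₁₀ of that is 42.678 dB.
L_p = 82.3 − 42.678 = 39.62 dB.

40 dB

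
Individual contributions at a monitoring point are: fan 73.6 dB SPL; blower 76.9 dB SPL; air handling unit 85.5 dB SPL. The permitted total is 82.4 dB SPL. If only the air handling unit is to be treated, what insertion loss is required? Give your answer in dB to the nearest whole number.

Everything except the air handling unit sums to 10^(73.6/10) + 10^(76.9/10) = 7.189e+07 in linear terms, 78.57 dB SPL.
The limit corresponds to 10^(82.4/10) = 1.738e+08; subtracting the fixed part leaves 1.019e+08 for the air handling unit, i.e. 80.08 dB SPL.
So the air handling unit must be reduced from 85.5 to 80.08 dB SPL: IL = 5.42 dB.

5 dB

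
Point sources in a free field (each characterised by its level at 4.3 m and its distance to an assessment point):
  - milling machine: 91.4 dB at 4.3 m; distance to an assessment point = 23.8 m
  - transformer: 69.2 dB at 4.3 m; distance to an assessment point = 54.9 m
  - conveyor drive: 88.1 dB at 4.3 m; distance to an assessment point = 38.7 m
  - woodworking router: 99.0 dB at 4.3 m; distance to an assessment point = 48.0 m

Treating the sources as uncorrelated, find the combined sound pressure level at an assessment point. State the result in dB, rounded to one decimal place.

80.7 dB

First find each source's level at the receiver (point-source: −20·log₁₀(r/r_ref)), then combine on an intensity basis.
milling machine: 91.4 − 20·log₁₀(23.8/4.3) = 91.4 − 14.86 = 76.54 dB.
transformer: 69.2 − 20·log₁₀(54.9/4.3) = 69.2 − 22.12 = 47.08 dB.
conveyor drive: 88.1 − 20·log₁₀(38.7/4.3) = 88.1 − 19.08 = 69.02 dB.
woodworking router: 99.0 − 20·log₁₀(48.0/4.3) = 99.0 − 20.96 = 78.04 dB.
Σ 10^(L/10) = 1.168e+08 → L_total = 10·log₁₀(1.168e+08) = 80.68 dB.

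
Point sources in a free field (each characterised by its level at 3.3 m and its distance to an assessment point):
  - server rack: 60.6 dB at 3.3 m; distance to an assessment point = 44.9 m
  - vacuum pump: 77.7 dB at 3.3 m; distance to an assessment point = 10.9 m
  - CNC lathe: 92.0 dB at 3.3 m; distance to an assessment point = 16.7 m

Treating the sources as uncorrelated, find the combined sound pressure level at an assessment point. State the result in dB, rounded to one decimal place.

78.3 dB

First find each source's level at the receiver (point-source: −20·log₁₀(r/r_ref)), then combine on an intensity basis.
server rack: 60.6 − 20·log₁₀(44.9/3.3) = 60.6 − 22.67 = 37.93 dB.
vacuum pump: 77.7 − 20·log₁₀(10.9/3.3) = 77.7 − 10.38 = 67.32 dB.
CNC lathe: 92.0 − 20·log₁₀(16.7/3.3) = 92.0 − 14.08 = 77.92 dB.
Σ 10^(L/10) = 6.729e+07 → L_total = 10·log₁₀(6.729e+07) = 78.28 dB.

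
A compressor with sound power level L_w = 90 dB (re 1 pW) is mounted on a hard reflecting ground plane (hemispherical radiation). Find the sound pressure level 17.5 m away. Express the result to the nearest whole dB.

The power spreads over a hemisphere of area 2π·r², so L_p = L_w − 10·log₁₀(2π·r²).
2π·r² = 1924 m², 10·log₁₀ of that is 32.843 dB.
L_p = 90 − 32.843 = 57.16 dB.

57 dB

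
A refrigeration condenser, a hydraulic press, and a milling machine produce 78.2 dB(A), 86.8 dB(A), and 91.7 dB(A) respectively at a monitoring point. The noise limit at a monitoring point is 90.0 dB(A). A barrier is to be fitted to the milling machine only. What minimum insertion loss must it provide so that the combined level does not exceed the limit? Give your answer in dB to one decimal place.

5.1 dB

Everything except the milling machine sums to 10^(78.2/10) + 10^(86.8/10) = 5.447e+08 in linear terms, 87.36 dB(A).
To meet 90.0 dB(A) overall, the treated milling machine may contribute at most 10^(90.0/10) − 5.447e+08 = 4.553e+08, i.e. 86.58 dB(A).
Required insertion loss = 91.7 − 86.58 = 5.12 dB.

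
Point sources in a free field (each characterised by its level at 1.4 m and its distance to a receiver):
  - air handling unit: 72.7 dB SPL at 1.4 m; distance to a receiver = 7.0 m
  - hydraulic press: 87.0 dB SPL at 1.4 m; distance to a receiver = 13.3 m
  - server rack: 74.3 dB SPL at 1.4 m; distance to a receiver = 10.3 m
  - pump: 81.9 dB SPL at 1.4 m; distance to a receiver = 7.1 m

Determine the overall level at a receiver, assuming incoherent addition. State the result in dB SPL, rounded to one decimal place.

First find each source's level at the receiver (point-source: −20·log₁₀(r/r_ref)), then combine on an intensity basis.
air handling unit: 72.7 − 20·log₁₀(7.0/1.4) = 72.7 − 13.98 = 58.72 dB SPL.
hydraulic press: 87.0 − 20·log₁₀(13.3/1.4) = 87.0 − 19.55 = 67.45 dB SPL.
server rack: 74.3 − 20·log₁₀(10.3/1.4) = 74.3 − 17.33 = 56.97 dB SPL.
pump: 81.9 − 20·log₁₀(7.1/1.4) = 81.9 − 14.10 = 67.80 dB SPL.
Σ 10^(L/10) = 1.282e+07 → L_total = 10·log₁₀(1.282e+07) = 71.08 dB SPL.

71.1 dB SPL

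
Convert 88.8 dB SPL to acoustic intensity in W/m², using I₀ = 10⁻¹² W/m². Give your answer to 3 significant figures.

L = 10·log₁₀(I/I₀) ⇒ I = I₀·10^(L/10) = 10⁻¹² × 10^8.88.

0.000759 W/m²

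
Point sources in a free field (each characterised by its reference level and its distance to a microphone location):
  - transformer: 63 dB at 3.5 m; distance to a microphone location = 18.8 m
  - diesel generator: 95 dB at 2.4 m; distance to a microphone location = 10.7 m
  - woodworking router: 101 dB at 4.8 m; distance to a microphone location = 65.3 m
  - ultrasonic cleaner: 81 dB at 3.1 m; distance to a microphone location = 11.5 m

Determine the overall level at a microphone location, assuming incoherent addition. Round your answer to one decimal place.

Propagate each source to the receiver with L = L_ref − 20·log₁₀(r/r_ref), then add intensities.
transformer: 63 − 20·log₁₀(18.8/3.5) = 63 − 14.60 = 48.40 dB.
diesel generator: 95 − 20·log₁₀(10.7/2.4) = 95 − 12.98 = 82.02 dB.
woodworking router: 101 − 20·log₁₀(65.3/4.8) = 101 − 22.67 = 78.33 dB.
ultrasonic cleaner: 81 − 20·log₁₀(11.5/3.1) = 81 − 11.39 = 69.61 dB.
Σ 10^(L/10) = 2.363e+08 → L_total = 10·log₁₀(2.363e+08) = 83.74 dB.

83.7 dB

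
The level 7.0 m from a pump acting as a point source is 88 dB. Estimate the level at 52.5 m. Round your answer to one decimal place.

70.5 dB

For a point source, L₂ = L₁ − 20·log₁₀(r₂/r₁).
L₂ = 88 − 20·log₁₀(52.5/7.0) = 88 − 17.501 = 70.50 dB.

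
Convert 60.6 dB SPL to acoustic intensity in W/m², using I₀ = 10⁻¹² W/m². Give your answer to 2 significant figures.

1.1e-06 W/m²

L = 10·log₁₀(I/I₀) ⇒ I = I₀·10^(L/10) = 10⁻¹² × 10^6.06.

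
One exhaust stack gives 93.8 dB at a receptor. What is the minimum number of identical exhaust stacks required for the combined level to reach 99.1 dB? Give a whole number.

N identical sources give L₁ + 10·log₁₀ N, so require 10·log₁₀ N ≥ 99.1 − 93.8 = 5.3 dB.
N ≥ 10^(5.3/10) = 3.388, so N = 4.

4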